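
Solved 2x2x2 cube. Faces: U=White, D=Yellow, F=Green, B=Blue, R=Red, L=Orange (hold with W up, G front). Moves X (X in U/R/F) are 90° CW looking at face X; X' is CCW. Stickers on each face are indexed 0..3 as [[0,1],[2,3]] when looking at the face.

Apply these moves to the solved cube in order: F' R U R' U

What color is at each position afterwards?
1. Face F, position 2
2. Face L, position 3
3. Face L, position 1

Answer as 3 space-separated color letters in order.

After move 1 (F'): F=GGGG U=WWRR R=YRYR D=OOYY L=OWOW
After move 2 (R): R=YYRR U=WGRG F=GOGY D=OBYB B=RBWB
After move 3 (U): U=RWGG F=YYGY R=RBRR B=OWWB L=GOOW
After move 4 (R'): R=BRRR U=RWGO F=YWGG D=OYYY B=BWBB
After move 5 (U): U=GROW F=BRGG R=BWRR B=GOBB L=YWOW
Query 1: F[2] = G
Query 2: L[3] = W
Query 3: L[1] = W

Answer: G W W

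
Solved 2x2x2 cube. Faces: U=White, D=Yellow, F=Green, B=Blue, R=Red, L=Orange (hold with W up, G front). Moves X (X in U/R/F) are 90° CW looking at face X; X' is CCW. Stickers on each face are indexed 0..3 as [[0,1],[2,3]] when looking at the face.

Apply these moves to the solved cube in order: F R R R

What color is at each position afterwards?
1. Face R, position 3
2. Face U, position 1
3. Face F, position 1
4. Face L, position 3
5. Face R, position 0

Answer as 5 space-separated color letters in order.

Answer: W B W Y R

Derivation:
After move 1 (F): F=GGGG U=WWOO R=WRWR D=RRYY L=OYOY
After move 2 (R): R=WWRR U=WGOG F=GRGY D=RBYB B=OBWB
After move 3 (R): R=RWRW U=WROY F=GBGB D=RWYO B=GBGB
After move 4 (R): R=RRWW U=WBOB F=GWGO D=RGYG B=YBRB
Query 1: R[3] = W
Query 2: U[1] = B
Query 3: F[1] = W
Query 4: L[3] = Y
Query 5: R[0] = R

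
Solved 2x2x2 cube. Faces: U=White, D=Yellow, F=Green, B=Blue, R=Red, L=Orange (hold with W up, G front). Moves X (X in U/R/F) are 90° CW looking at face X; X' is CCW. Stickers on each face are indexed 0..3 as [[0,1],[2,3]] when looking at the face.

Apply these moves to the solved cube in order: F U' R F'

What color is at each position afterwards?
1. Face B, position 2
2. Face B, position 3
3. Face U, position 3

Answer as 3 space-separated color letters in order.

Answer: O B R

Derivation:
After move 1 (F): F=GGGG U=WWOO R=WRWR D=RRYY L=OYOY
After move 2 (U'): U=WOWO F=OYGG R=GGWR B=WRBB L=BBOY
After move 3 (R): R=WGRG U=WYWG F=ORGY D=RBYW B=OROB
After move 4 (F'): F=RYOG U=WYWR R=BGRG D=BYYW L=BGOW
Query 1: B[2] = O
Query 2: B[3] = B
Query 3: U[3] = R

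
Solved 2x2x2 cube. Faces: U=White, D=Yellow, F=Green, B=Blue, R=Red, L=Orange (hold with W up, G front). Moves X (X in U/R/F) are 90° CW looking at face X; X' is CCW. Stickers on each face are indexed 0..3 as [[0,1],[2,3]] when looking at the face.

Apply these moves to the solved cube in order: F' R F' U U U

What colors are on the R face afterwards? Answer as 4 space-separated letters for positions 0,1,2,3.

After move 1 (F'): F=GGGG U=WWRR R=YRYR D=OOYY L=OWOW
After move 2 (R): R=YYRR U=WGRG F=GOGY D=OBYB B=RBWB
After move 3 (F'): F=OYGG U=WGYR R=BYOR D=WWYB L=OGOR
After move 4 (U): U=YWRG F=BYGG R=RBOR B=OGWB L=OYOR
After move 5 (U): U=RYGW F=RBGG R=OGOR B=OYWB L=BYOR
After move 6 (U): U=GRWY F=OGGG R=OYOR B=BYWB L=RBOR
Query: R face = OYOR

Answer: O Y O R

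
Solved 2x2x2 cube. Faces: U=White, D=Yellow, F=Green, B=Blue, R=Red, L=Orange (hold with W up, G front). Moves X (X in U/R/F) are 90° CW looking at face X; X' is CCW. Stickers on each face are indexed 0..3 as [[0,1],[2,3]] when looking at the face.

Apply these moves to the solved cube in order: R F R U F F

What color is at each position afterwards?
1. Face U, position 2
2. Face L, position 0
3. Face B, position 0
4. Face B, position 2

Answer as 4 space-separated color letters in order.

Answer: W G O G

Derivation:
After move 1 (R): R=RRRR U=WGWG F=GYGY D=YBYB B=WBWB
After move 2 (F): F=GGYY U=WGOO R=WRGR D=RRYB L=OYOB
After move 3 (R): R=GWRR U=WGOY F=GRYB D=RWYW B=OBGB
After move 4 (U): U=OWYG F=GWYB R=OBRR B=OYGB L=GROB
After move 5 (F): F=YGBW U=OWBR R=YBGR D=ROYW L=GROW
After move 6 (F): F=BYWG U=OWWR R=BBRR D=GYYW L=GROO
Query 1: U[2] = W
Query 2: L[0] = G
Query 3: B[0] = O
Query 4: B[2] = G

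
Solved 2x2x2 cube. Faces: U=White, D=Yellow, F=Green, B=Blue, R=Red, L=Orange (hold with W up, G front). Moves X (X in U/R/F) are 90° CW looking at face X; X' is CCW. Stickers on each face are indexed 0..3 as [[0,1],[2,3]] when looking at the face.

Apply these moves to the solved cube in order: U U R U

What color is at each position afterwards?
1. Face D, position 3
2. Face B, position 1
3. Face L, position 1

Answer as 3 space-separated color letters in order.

After move 1 (U): U=WWWW F=RRGG R=BBRR B=OOBB L=GGOO
After move 2 (U): U=WWWW F=BBGG R=OORR B=GGBB L=RROO
After move 3 (R): R=RORO U=WBWG F=BYGY D=YBYG B=WGWB
After move 4 (U): U=WWGB F=ROGY R=WGRO B=RRWB L=BYOO
Query 1: D[3] = G
Query 2: B[1] = R
Query 3: L[1] = Y

Answer: G R Y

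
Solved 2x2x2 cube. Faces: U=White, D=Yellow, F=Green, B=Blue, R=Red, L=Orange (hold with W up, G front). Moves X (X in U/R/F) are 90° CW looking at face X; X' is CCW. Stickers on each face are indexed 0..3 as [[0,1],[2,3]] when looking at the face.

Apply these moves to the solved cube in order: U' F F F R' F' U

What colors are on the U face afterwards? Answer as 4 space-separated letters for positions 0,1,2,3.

After move 1 (U'): U=WWWW F=OOGG R=GGRR B=RRBB L=BBOO
After move 2 (F): F=GOGO U=WWOB R=WGWR D=RGYY L=BYOY
After move 3 (F): F=GGOO U=WWYY R=OGBR D=WWYY L=BROG
After move 4 (F): F=OGOG U=WWGR R=YGYR D=BOYY L=BWOW
After move 5 (R'): R=GRYY U=WBGR F=OWOR D=BGYG B=YROB
After move 6 (F'): F=WROO U=WBGY R=GRBY D=WWYG L=BROG
After move 7 (U): U=GWYB F=GROO R=YRBY B=BROB L=WROG
Query: U face = GWYB

Answer: G W Y B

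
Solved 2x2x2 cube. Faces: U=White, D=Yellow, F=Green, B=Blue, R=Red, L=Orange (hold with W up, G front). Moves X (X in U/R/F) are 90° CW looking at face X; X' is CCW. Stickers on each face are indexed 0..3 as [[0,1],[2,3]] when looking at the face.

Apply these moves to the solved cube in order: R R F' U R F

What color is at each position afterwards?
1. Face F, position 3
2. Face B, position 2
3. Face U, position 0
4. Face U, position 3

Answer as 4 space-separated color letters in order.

After move 1 (R): R=RRRR U=WGWG F=GYGY D=YBYB B=WBWB
After move 2 (R): R=RRRR U=WYWY F=GBGB D=YWYW B=GBGB
After move 3 (F'): F=BBGG U=WYRR R=WRYR D=OOYW L=OYOW
After move 4 (U): U=RWRY F=WRGG R=GBYR B=OYGB L=BBOW
After move 5 (R): R=YGRB U=RRRG F=WOGW D=OGYO B=YYWB
After move 6 (F): F=GWWO U=RRWB R=RGGB D=RYYO L=BOOG
Query 1: F[3] = O
Query 2: B[2] = W
Query 3: U[0] = R
Query 4: U[3] = B

Answer: O W R B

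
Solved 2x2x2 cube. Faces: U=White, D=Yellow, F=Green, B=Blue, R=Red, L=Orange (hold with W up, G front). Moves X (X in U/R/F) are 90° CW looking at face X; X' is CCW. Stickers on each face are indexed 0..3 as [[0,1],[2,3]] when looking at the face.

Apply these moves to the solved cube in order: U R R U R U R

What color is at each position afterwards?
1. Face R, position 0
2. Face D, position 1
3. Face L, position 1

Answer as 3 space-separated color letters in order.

Answer: B W W

Derivation:
After move 1 (U): U=WWWW F=RRGG R=BBRR B=OOBB L=GGOO
After move 2 (R): R=RBRB U=WRWG F=RYGY D=YBYO B=WOWB
After move 3 (R): R=RRBB U=WYWY F=RBGO D=YWYW B=GORB
After move 4 (U): U=WWYY F=RRGO R=GOBB B=GGRB L=RBOO
After move 5 (R): R=BGBO U=WRYO F=RWGW D=YRYG B=YGWB
After move 6 (U): U=YWOR F=BGGW R=YGBO B=RBWB L=RWOO
After move 7 (R): R=BYOG U=YGOW F=BRGG D=YWYR B=RBWB
Query 1: R[0] = B
Query 2: D[1] = W
Query 3: L[1] = W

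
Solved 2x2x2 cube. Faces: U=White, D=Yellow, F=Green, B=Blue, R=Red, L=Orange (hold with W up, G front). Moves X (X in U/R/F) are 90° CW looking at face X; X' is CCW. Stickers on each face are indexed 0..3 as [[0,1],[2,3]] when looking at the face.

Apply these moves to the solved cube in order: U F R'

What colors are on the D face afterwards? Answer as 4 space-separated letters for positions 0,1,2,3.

Answer: R R Y R

Derivation:
After move 1 (U): U=WWWW F=RRGG R=BBRR B=OOBB L=GGOO
After move 2 (F): F=GRGR U=WWOG R=WBWR D=RBYY L=GYOY
After move 3 (R'): R=BRWW U=WBOO F=GWGG D=RRYR B=YOBB
Query: D face = RRYR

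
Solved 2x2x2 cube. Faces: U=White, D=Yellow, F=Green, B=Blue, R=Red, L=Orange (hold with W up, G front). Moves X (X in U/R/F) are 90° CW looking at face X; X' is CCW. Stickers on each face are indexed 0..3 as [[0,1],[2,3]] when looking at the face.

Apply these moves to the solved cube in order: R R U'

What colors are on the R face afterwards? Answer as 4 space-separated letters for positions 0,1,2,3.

After move 1 (R): R=RRRR U=WGWG F=GYGY D=YBYB B=WBWB
After move 2 (R): R=RRRR U=WYWY F=GBGB D=YWYW B=GBGB
After move 3 (U'): U=YYWW F=OOGB R=GBRR B=RRGB L=GBOO
Query: R face = GBRR

Answer: G B R R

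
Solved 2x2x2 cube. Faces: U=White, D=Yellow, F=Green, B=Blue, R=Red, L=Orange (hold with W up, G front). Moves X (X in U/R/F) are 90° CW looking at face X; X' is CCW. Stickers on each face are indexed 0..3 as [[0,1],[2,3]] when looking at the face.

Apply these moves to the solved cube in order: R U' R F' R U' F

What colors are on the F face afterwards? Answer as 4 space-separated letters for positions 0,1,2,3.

After move 1 (R): R=RRRR U=WGWG F=GYGY D=YBYB B=WBWB
After move 2 (U'): U=GGWW F=OOGY R=GYRR B=RRWB L=WBOO
After move 3 (R): R=RGRY U=GOWY F=OBGB D=YWYR B=WRGB
After move 4 (F'): F=BBOG U=GORR R=WGYY D=BOYR L=WYOW
After move 5 (R): R=YWYG U=GBRG F=BOOR D=BGYW B=RROB
After move 6 (U'): U=BGGR F=WYOR R=BOYG B=YWOB L=RROW
After move 7 (F): F=OWRY U=BGWR R=GORG D=YBYW L=RBOG
Query: F face = OWRY

Answer: O W R Y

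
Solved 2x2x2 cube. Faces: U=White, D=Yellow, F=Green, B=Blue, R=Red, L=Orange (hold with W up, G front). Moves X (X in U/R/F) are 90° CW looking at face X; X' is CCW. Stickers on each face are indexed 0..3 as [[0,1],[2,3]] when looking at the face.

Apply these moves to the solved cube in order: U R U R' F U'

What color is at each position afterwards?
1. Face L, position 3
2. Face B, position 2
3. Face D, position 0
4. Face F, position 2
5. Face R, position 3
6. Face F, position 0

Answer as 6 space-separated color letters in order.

After move 1 (U): U=WWWW F=RRGG R=BBRR B=OOBB L=GGOO
After move 2 (R): R=RBRB U=WRWG F=RYGY D=YBYO B=WOWB
After move 3 (U): U=WWGR F=RBGY R=WORB B=GGWB L=RYOO
After move 4 (R'): R=OBWR U=WWGG F=RWGR D=YBYY B=OGBB
After move 5 (F): F=GRRW U=WWOY R=GBGR D=WOYY L=RYOB
After move 6 (U'): U=WYWO F=RYRW R=GRGR B=GBBB L=OGOB
Query 1: L[3] = B
Query 2: B[2] = B
Query 3: D[0] = W
Query 4: F[2] = R
Query 5: R[3] = R
Query 6: F[0] = R

Answer: B B W R R R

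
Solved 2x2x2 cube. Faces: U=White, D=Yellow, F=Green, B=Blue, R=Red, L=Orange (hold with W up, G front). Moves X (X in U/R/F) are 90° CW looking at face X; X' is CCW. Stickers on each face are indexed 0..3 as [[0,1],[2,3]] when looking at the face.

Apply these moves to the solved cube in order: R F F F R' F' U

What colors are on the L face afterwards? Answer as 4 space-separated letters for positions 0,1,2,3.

Answer: G R O R

Derivation:
After move 1 (R): R=RRRR U=WGWG F=GYGY D=YBYB B=WBWB
After move 2 (F): F=GGYY U=WGOO R=WRGR D=RRYB L=OYOB
After move 3 (F): F=YGYG U=WGBY R=OROR D=GWYB L=OROR
After move 4 (F): F=YYGG U=WGRR R=BRYR D=OOYB L=OGOW
After move 5 (R'): R=RRBY U=WWRW F=YGGR D=OYYG B=BBOB
After move 6 (F'): F=GRYG U=WWRB R=YROY D=GWYG L=OWOR
After move 7 (U): U=RWBW F=YRYG R=BBOY B=OWOB L=GROR
Query: L face = GROR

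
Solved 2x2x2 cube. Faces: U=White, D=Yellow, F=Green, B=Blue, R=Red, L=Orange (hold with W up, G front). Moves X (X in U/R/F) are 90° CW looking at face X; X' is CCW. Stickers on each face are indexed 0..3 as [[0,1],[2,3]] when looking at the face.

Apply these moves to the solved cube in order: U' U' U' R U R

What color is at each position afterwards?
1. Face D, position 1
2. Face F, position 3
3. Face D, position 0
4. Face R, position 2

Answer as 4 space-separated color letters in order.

Answer: W O Y B

Derivation:
After move 1 (U'): U=WWWW F=OOGG R=GGRR B=RRBB L=BBOO
After move 2 (U'): U=WWWW F=BBGG R=OORR B=GGBB L=RROO
After move 3 (U'): U=WWWW F=RRGG R=BBRR B=OOBB L=GGOO
After move 4 (R): R=RBRB U=WRWG F=RYGY D=YBYO B=WOWB
After move 5 (U): U=WWGR F=RBGY R=WORB B=GGWB L=RYOO
After move 6 (R): R=RWBO U=WBGY F=RBGO D=YWYG B=RGWB
Query 1: D[1] = W
Query 2: F[3] = O
Query 3: D[0] = Y
Query 4: R[2] = B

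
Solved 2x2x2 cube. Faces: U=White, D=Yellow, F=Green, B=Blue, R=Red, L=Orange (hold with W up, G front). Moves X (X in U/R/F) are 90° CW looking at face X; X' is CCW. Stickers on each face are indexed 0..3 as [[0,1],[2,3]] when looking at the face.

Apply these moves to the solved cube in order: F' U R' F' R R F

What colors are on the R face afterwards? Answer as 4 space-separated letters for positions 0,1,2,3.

After move 1 (F'): F=GGGG U=WWRR R=YRYR D=OOYY L=OWOW
After move 2 (U): U=RWRW F=YRGG R=BBYR B=OWBB L=GGOW
After move 3 (R'): R=BRBY U=RBRO F=YWGW D=ORYG B=YWOB
After move 4 (F'): F=WWYG U=RBBB R=RROY D=GWYG L=GOOR
After move 5 (R): R=ORYR U=RWBG F=WWYG D=GOYY B=BWBB
After move 6 (R): R=YORR U=RWBG F=WOYY D=GBYB B=GWWB
After move 7 (F): F=YWYO U=RWRO R=BOGR D=RYYB L=GGOB
Query: R face = BOGR

Answer: B O G R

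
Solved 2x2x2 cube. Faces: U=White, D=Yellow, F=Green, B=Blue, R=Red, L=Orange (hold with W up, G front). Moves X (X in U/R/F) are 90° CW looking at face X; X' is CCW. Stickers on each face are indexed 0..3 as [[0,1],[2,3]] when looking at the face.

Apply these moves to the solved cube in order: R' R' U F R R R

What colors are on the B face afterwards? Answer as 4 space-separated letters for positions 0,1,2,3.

After move 1 (R'): R=RRRR U=WBWB F=GWGW D=YGYG B=YBYB
After move 2 (R'): R=RRRR U=WYWY F=GBGB D=YWYW B=GBGB
After move 3 (U): U=WWYY F=RRGB R=GBRR B=OOGB L=GBOO
After move 4 (F): F=GRBR U=WWOB R=YBYR D=RGYW L=GYOW
After move 5 (R): R=YYRB U=WROR F=GGBW D=RGYO B=BOWB
After move 6 (R): R=RYBY U=WGOW F=GGBO D=RWYB B=RORB
After move 7 (R): R=BRYY U=WGOO F=GWBB D=RRYR B=WOGB
Query: B face = WOGB

Answer: W O G B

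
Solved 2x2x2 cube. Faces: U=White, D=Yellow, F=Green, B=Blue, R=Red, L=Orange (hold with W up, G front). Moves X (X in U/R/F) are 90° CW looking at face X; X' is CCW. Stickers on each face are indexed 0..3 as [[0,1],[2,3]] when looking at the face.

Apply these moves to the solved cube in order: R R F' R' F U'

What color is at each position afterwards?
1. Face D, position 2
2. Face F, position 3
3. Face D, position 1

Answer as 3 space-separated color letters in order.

Answer: Y Y R

Derivation:
After move 1 (R): R=RRRR U=WGWG F=GYGY D=YBYB B=WBWB
After move 2 (R): R=RRRR U=WYWY F=GBGB D=YWYW B=GBGB
After move 3 (F'): F=BBGG U=WYRR R=WRYR D=OOYW L=OYOW
After move 4 (R'): R=RRWY U=WGRG F=BYGR D=OBYG B=WBOB
After move 5 (F): F=GBRY U=WGWY R=RRGY D=WRYG L=OOOB
After move 6 (U'): U=GYWW F=OORY R=GBGY B=RROB L=WBOB
Query 1: D[2] = Y
Query 2: F[3] = Y
Query 3: D[1] = R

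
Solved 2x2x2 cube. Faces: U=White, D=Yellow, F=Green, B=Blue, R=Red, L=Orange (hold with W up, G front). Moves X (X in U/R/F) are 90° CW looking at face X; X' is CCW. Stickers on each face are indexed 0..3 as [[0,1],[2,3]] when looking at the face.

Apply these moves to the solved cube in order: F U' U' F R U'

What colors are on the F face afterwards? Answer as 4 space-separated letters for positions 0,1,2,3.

After move 1 (F): F=GGGG U=WWOO R=WRWR D=RRYY L=OYOY
After move 2 (U'): U=WOWO F=OYGG R=GGWR B=WRBB L=BBOY
After move 3 (U'): U=OOWW F=BBGG R=OYWR B=GGBB L=WROY
After move 4 (F): F=GBGB U=OOYR R=WYWR D=WOYY L=WROR
After move 5 (R): R=WWRY U=OBYB F=GOGY D=WBYG B=RGOB
After move 6 (U'): U=BBOY F=WRGY R=GORY B=WWOB L=RGOR
Query: F face = WRGY

Answer: W R G Y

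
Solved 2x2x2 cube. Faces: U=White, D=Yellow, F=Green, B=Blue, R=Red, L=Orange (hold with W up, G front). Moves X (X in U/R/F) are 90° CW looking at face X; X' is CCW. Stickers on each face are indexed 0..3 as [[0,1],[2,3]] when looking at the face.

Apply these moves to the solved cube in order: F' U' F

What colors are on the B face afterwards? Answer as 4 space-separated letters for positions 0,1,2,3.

Answer: Y R B B

Derivation:
After move 1 (F'): F=GGGG U=WWRR R=YRYR D=OOYY L=OWOW
After move 2 (U'): U=WRWR F=OWGG R=GGYR B=YRBB L=BBOW
After move 3 (F): F=GOGW U=WRWB R=WGRR D=YGYY L=BOOO
Query: B face = YRBB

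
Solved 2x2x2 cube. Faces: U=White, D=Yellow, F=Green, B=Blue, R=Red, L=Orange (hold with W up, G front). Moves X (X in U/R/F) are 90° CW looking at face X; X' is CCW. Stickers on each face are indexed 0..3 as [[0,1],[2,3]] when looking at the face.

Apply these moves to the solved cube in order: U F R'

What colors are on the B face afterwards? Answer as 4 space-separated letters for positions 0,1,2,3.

Answer: Y O B B

Derivation:
After move 1 (U): U=WWWW F=RRGG R=BBRR B=OOBB L=GGOO
After move 2 (F): F=GRGR U=WWOG R=WBWR D=RBYY L=GYOY
After move 3 (R'): R=BRWW U=WBOO F=GWGG D=RRYR B=YOBB
Query: B face = YOBB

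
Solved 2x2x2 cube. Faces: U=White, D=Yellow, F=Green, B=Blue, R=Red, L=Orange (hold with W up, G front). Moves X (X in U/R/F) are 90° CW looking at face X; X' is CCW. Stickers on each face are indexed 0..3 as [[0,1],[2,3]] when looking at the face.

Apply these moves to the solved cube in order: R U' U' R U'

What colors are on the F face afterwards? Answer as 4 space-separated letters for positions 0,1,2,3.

Answer: R R G B

Derivation:
After move 1 (R): R=RRRR U=WGWG F=GYGY D=YBYB B=WBWB
After move 2 (U'): U=GGWW F=OOGY R=GYRR B=RRWB L=WBOO
After move 3 (U'): U=GWGW F=WBGY R=OORR B=GYWB L=RROO
After move 4 (R): R=RORO U=GBGY F=WBGB D=YWYG B=WYWB
After move 5 (U'): U=BYGG F=RRGB R=WBRO B=ROWB L=WYOO
Query: F face = RRGB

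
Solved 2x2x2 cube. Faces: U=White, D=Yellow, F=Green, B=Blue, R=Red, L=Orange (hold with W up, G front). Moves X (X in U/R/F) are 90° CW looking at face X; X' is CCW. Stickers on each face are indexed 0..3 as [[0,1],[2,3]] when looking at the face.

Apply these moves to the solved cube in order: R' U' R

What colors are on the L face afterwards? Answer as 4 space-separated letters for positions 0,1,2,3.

After move 1 (R'): R=RRRR U=WBWB F=GWGW D=YGYG B=YBYB
After move 2 (U'): U=BBWW F=OOGW R=GWRR B=RRYB L=YBOO
After move 3 (R): R=RGRW U=BOWW F=OGGG D=YYYR B=WRBB
Query: L face = YBOO

Answer: Y B O O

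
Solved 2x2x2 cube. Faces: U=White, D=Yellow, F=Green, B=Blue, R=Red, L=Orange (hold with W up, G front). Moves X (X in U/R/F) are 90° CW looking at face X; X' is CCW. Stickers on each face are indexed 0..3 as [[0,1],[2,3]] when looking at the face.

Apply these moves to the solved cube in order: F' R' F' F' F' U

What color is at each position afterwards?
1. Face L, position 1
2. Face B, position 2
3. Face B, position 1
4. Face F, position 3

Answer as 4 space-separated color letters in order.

After move 1 (F'): F=GGGG U=WWRR R=YRYR D=OOYY L=OWOW
After move 2 (R'): R=RRYY U=WBRB F=GWGR D=OGYG B=YBOB
After move 3 (F'): F=WRGG U=WBRY R=GROY D=WWYG L=OBOR
After move 4 (F'): F=RGWG U=WBGO R=WRWY D=BRYG L=OYOR
After move 5 (F'): F=GGRW U=WBWW R=RRBY D=YRYG L=OOOG
After move 6 (U): U=WWWB F=RRRW R=YBBY B=OOOB L=GGOG
Query 1: L[1] = G
Query 2: B[2] = O
Query 3: B[1] = O
Query 4: F[3] = W

Answer: G O O W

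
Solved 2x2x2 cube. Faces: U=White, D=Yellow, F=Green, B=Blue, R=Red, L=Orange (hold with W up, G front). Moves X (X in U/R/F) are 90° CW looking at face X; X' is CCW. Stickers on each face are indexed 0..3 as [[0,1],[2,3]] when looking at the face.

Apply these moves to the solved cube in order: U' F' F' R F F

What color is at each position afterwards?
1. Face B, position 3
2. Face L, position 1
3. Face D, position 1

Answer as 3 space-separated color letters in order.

After move 1 (U'): U=WWWW F=OOGG R=GGRR B=RRBB L=BBOO
After move 2 (F'): F=OGOG U=WWGR R=YGYR D=BOYY L=BWOW
After move 3 (F'): F=GGOO U=WWYY R=OGBR D=WWYY L=BROG
After move 4 (R): R=BORG U=WGYO F=GWOY D=WBYR B=YRWB
After move 5 (F): F=OGYW U=WGGR R=YOOG D=RBYR L=BWOB
After move 6 (F): F=YOWG U=WGBW R=GORG D=OYYR L=BROB
Query 1: B[3] = B
Query 2: L[1] = R
Query 3: D[1] = Y

Answer: B R Y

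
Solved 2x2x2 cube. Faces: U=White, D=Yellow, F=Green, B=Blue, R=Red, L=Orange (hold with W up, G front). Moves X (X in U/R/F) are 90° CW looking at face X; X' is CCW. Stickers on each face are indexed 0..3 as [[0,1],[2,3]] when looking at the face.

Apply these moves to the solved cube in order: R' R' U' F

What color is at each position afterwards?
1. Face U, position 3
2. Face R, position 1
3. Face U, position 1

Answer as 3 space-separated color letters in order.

Answer: B B Y

Derivation:
After move 1 (R'): R=RRRR U=WBWB F=GWGW D=YGYG B=YBYB
After move 2 (R'): R=RRRR U=WYWY F=GBGB D=YWYW B=GBGB
After move 3 (U'): U=YYWW F=OOGB R=GBRR B=RRGB L=GBOO
After move 4 (F): F=GOBO U=YYOB R=WBWR D=RGYW L=GYOW
Query 1: U[3] = B
Query 2: R[1] = B
Query 3: U[1] = Y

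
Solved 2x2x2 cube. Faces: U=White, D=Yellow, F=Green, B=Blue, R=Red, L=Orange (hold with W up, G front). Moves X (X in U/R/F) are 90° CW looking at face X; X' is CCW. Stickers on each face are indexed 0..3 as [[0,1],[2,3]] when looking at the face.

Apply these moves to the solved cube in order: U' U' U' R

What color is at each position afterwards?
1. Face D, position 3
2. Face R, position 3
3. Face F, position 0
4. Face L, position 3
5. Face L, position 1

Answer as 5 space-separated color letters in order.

Answer: O B R O G

Derivation:
After move 1 (U'): U=WWWW F=OOGG R=GGRR B=RRBB L=BBOO
After move 2 (U'): U=WWWW F=BBGG R=OORR B=GGBB L=RROO
After move 3 (U'): U=WWWW F=RRGG R=BBRR B=OOBB L=GGOO
After move 4 (R): R=RBRB U=WRWG F=RYGY D=YBYO B=WOWB
Query 1: D[3] = O
Query 2: R[3] = B
Query 3: F[0] = R
Query 4: L[3] = O
Query 5: L[1] = G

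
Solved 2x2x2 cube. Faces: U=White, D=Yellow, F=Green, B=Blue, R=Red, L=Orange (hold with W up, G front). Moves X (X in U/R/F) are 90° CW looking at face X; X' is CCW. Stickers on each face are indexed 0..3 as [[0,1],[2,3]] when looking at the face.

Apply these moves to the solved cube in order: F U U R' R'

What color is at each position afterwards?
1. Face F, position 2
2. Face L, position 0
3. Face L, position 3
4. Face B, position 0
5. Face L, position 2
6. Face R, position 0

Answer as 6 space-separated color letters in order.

After move 1 (F): F=GGGG U=WWOO R=WRWR D=RRYY L=OYOY
After move 2 (U): U=OWOW F=WRGG R=BBWR B=OYBB L=GGOY
After move 3 (U): U=OOWW F=BBGG R=OYWR B=GGBB L=WROY
After move 4 (R'): R=YROW U=OBWG F=BOGW D=RBYG B=YGRB
After move 5 (R'): R=RWYO U=ORWY F=BBGG D=ROYW B=GGBB
Query 1: F[2] = G
Query 2: L[0] = W
Query 3: L[3] = Y
Query 4: B[0] = G
Query 5: L[2] = O
Query 6: R[0] = R

Answer: G W Y G O R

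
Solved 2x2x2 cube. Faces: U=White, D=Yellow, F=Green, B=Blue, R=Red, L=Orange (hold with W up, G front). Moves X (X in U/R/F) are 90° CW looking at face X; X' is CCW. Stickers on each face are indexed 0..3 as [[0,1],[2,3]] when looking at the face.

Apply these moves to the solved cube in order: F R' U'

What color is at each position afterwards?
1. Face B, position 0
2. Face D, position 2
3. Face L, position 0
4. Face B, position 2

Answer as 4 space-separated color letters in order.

Answer: R Y Y R

Derivation:
After move 1 (F): F=GGGG U=WWOO R=WRWR D=RRYY L=OYOY
After move 2 (R'): R=RRWW U=WBOB F=GWGO D=RGYG B=YBRB
After move 3 (U'): U=BBWO F=OYGO R=GWWW B=RRRB L=YBOY
Query 1: B[0] = R
Query 2: D[2] = Y
Query 3: L[0] = Y
Query 4: B[2] = R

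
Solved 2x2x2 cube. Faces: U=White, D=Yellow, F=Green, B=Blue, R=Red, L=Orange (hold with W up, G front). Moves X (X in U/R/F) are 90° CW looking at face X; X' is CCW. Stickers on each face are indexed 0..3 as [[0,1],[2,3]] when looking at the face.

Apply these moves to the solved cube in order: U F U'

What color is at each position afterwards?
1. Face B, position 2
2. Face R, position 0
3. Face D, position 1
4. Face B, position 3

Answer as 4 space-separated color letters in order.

Answer: B G B B

Derivation:
After move 1 (U): U=WWWW F=RRGG R=BBRR B=OOBB L=GGOO
After move 2 (F): F=GRGR U=WWOG R=WBWR D=RBYY L=GYOY
After move 3 (U'): U=WGWO F=GYGR R=GRWR B=WBBB L=OOOY
Query 1: B[2] = B
Query 2: R[0] = G
Query 3: D[1] = B
Query 4: B[3] = B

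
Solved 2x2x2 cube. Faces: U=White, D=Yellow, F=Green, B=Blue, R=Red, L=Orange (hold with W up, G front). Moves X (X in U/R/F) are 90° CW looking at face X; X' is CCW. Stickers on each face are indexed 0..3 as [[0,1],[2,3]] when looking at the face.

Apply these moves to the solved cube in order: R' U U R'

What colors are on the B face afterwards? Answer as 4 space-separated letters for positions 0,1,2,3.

Answer: G W G B

Derivation:
After move 1 (R'): R=RRRR U=WBWB F=GWGW D=YGYG B=YBYB
After move 2 (U): U=WWBB F=RRGW R=YBRR B=OOYB L=GWOO
After move 3 (U): U=BWBW F=YBGW R=OORR B=GWYB L=RROO
After move 4 (R'): R=OROR U=BYBG F=YWGW D=YBYW B=GWGB
Query: B face = GWGB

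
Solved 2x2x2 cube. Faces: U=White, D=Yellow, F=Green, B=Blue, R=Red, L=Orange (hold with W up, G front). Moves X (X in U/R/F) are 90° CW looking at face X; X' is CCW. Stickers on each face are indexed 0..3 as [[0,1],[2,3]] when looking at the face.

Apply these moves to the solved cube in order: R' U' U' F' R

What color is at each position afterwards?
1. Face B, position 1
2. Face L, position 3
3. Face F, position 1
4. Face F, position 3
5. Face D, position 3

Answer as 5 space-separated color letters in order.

After move 1 (R'): R=RRRR U=WBWB F=GWGW D=YGYG B=YBYB
After move 2 (U'): U=BBWW F=OOGW R=GWRR B=RRYB L=YBOO
After move 3 (U'): U=BWBW F=YBGW R=OORR B=GWYB L=RROO
After move 4 (F'): F=BWYG U=BWOR R=GOYR D=ROYG L=RWOB
After move 5 (R): R=YGRO U=BWOG F=BOYG D=RYYG B=RWWB
Query 1: B[1] = W
Query 2: L[3] = B
Query 3: F[1] = O
Query 4: F[3] = G
Query 5: D[3] = G

Answer: W B O G G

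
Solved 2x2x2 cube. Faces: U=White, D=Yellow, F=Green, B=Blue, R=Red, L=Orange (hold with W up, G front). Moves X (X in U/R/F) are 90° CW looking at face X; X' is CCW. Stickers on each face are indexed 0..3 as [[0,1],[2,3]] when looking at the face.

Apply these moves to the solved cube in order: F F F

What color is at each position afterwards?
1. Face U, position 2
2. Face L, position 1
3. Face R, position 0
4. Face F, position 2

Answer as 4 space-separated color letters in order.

Answer: R W Y G

Derivation:
After move 1 (F): F=GGGG U=WWOO R=WRWR D=RRYY L=OYOY
After move 2 (F): F=GGGG U=WWYY R=OROR D=WWYY L=OROR
After move 3 (F): F=GGGG U=WWRR R=YRYR D=OOYY L=OWOW
Query 1: U[2] = R
Query 2: L[1] = W
Query 3: R[0] = Y
Query 4: F[2] = G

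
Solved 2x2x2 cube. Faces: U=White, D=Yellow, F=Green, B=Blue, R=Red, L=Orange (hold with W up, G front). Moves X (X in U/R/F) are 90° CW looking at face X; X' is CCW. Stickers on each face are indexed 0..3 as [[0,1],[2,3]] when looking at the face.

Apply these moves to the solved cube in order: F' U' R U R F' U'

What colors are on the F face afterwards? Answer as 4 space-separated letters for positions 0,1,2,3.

After move 1 (F'): F=GGGG U=WWRR R=YRYR D=OOYY L=OWOW
After move 2 (U'): U=WRWR F=OWGG R=GGYR B=YRBB L=BBOW
After move 3 (R): R=YGRG U=WWWG F=OOGY D=OBYY B=RRRB
After move 4 (U): U=WWGW F=YGGY R=RRRG B=BBRB L=OOOW
After move 5 (R): R=RRGR U=WGGY F=YBGY D=ORYB B=WBWB
After move 6 (F'): F=BYYG U=WGRG R=RROR D=OWYB L=OYOG
After move 7 (U'): U=GGWR F=OYYG R=BYOR B=RRWB L=WBOG
Query: F face = OYYG

Answer: O Y Y G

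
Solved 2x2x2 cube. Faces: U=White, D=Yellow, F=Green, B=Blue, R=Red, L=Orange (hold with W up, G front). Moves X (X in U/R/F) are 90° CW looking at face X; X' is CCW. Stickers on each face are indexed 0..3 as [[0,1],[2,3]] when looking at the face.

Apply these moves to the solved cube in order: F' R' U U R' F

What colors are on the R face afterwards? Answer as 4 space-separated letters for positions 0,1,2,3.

After move 1 (F'): F=GGGG U=WWRR R=YRYR D=OOYY L=OWOW
After move 2 (R'): R=RRYY U=WBRB F=GWGR D=OGYG B=YBOB
After move 3 (U): U=RWBB F=RRGR R=YBYY B=OWOB L=GWOW
After move 4 (U): U=BRBW F=YBGR R=OWYY B=GWOB L=RROW
After move 5 (R'): R=WYOY U=BOBG F=YRGW D=OBYR B=GWGB
After move 6 (F): F=GYWR U=BOWR R=BYGY D=OWYR L=ROOB
Query: R face = BYGY

Answer: B Y G Y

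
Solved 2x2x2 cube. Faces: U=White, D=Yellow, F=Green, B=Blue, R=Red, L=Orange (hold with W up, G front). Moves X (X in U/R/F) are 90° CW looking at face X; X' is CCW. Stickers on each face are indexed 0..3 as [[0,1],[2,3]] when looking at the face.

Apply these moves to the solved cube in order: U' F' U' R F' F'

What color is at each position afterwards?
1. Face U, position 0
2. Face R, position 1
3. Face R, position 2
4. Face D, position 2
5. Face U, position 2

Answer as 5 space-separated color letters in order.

Answer: W O R Y B

Derivation:
After move 1 (U'): U=WWWW F=OOGG R=GGRR B=RRBB L=BBOO
After move 2 (F'): F=OGOG U=WWGR R=YGYR D=BOYY L=BWOW
After move 3 (U'): U=WRWG F=BWOG R=OGYR B=YGBB L=RROW
After move 4 (R): R=YORG U=WWWG F=BOOY D=BBYY B=GGRB
After move 5 (F'): F=OYBO U=WWYR R=BOBG D=RWYY L=RGOW
After move 6 (F'): F=YOOB U=WWBB R=WORG D=GWYY L=RROY
Query 1: U[0] = W
Query 2: R[1] = O
Query 3: R[2] = R
Query 4: D[2] = Y
Query 5: U[2] = B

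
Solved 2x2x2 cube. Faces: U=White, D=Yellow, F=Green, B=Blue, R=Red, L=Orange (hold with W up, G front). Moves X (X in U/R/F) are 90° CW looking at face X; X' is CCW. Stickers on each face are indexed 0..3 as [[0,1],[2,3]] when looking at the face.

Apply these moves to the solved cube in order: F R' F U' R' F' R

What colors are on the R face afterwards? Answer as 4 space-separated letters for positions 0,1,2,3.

After move 1 (F): F=GGGG U=WWOO R=WRWR D=RRYY L=OYOY
After move 2 (R'): R=RRWW U=WBOB F=GWGO D=RGYG B=YBRB
After move 3 (F): F=GGOW U=WBYY R=ORBW D=WRYG L=OROG
After move 4 (U'): U=BYWY F=OROW R=GGBW B=ORRB L=YBOG
After move 5 (R'): R=GWGB U=BRWO F=OYOY D=WRYW B=GRRB
After move 6 (F'): F=YYOO U=BRGG R=RWWB D=BGYW L=YOOW
After move 7 (R): R=WRBW U=BYGO F=YGOW D=BRYG B=GRRB
Query: R face = WRBW

Answer: W R B W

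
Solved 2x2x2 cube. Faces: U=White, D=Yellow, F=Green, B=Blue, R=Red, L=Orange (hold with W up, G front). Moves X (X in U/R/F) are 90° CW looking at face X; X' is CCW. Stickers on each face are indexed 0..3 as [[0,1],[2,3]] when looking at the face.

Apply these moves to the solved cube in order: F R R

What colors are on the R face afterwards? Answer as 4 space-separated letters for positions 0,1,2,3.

After move 1 (F): F=GGGG U=WWOO R=WRWR D=RRYY L=OYOY
After move 2 (R): R=WWRR U=WGOG F=GRGY D=RBYB B=OBWB
After move 3 (R): R=RWRW U=WROY F=GBGB D=RWYO B=GBGB
Query: R face = RWRW

Answer: R W R W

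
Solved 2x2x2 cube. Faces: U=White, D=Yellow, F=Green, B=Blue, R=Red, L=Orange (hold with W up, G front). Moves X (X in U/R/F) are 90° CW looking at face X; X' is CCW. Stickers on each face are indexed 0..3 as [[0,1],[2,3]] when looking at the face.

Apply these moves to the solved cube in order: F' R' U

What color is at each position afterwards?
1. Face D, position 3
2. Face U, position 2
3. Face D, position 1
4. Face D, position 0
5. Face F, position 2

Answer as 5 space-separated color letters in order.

Answer: G B G O G

Derivation:
After move 1 (F'): F=GGGG U=WWRR R=YRYR D=OOYY L=OWOW
After move 2 (R'): R=RRYY U=WBRB F=GWGR D=OGYG B=YBOB
After move 3 (U): U=RWBB F=RRGR R=YBYY B=OWOB L=GWOW
Query 1: D[3] = G
Query 2: U[2] = B
Query 3: D[1] = G
Query 4: D[0] = O
Query 5: F[2] = G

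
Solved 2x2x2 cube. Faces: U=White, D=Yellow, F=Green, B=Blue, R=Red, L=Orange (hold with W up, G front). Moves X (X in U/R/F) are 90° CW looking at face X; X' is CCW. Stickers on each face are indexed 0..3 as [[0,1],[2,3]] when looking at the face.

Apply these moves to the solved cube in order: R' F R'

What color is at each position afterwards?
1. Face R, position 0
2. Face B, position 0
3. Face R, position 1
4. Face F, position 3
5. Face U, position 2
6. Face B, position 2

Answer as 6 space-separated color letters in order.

Answer: R G R O O R

Derivation:
After move 1 (R'): R=RRRR U=WBWB F=GWGW D=YGYG B=YBYB
After move 2 (F): F=GGWW U=WBOO R=WRBR D=RRYG L=OYOG
After move 3 (R'): R=RRWB U=WYOY F=GBWO D=RGYW B=GBRB
Query 1: R[0] = R
Query 2: B[0] = G
Query 3: R[1] = R
Query 4: F[3] = O
Query 5: U[2] = O
Query 6: B[2] = R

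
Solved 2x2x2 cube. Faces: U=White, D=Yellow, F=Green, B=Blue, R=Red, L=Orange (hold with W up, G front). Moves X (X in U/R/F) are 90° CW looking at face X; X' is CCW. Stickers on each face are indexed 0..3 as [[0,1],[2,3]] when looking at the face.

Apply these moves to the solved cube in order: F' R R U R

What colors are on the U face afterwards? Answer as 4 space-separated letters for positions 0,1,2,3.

After move 1 (F'): F=GGGG U=WWRR R=YRYR D=OOYY L=OWOW
After move 2 (R): R=YYRR U=WGRG F=GOGY D=OBYB B=RBWB
After move 3 (R): R=RYRY U=WORY F=GBGB D=OWYR B=GBGB
After move 4 (U): U=RWYO F=RYGB R=GBRY B=OWGB L=GBOW
After move 5 (R): R=RGYB U=RYYB F=RWGR D=OGYO B=OWWB
Query: U face = RYYB

Answer: R Y Y B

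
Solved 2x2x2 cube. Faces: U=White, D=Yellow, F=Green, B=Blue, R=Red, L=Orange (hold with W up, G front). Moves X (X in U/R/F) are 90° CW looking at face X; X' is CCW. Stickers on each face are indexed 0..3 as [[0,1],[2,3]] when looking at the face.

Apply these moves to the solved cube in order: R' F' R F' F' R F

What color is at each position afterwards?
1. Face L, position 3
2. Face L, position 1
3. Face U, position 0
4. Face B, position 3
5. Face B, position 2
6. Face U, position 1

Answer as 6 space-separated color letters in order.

Answer: B G W B W G

Derivation:
After move 1 (R'): R=RRRR U=WBWB F=GWGW D=YGYG B=YBYB
After move 2 (F'): F=WWGG U=WBRR R=GRYR D=OOYG L=OBOW
After move 3 (R): R=YGRR U=WWRG F=WOGG D=OYYY B=RBBB
After move 4 (F'): F=OGWG U=WWYR R=YGOR D=BWYY L=OGOR
After move 5 (F'): F=GGOW U=WWYO R=WGBR D=GRYY L=OROY
After move 6 (R): R=BWRG U=WGYW F=GROY D=GBYR B=OBWB
After move 7 (F): F=OGYR U=WGYR R=YWWG D=RBYR L=OGOB
Query 1: L[3] = B
Query 2: L[1] = G
Query 3: U[0] = W
Query 4: B[3] = B
Query 5: B[2] = W
Query 6: U[1] = G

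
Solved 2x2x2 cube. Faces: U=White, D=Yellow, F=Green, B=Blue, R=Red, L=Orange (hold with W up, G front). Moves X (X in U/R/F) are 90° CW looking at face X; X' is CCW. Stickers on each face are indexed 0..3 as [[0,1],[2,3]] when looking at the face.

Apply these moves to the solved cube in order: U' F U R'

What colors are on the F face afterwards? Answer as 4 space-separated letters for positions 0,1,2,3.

After move 1 (U'): U=WWWW F=OOGG R=GGRR B=RRBB L=BBOO
After move 2 (F): F=GOGO U=WWOB R=WGWR D=RGYY L=BYOY
After move 3 (U): U=OWBW F=WGGO R=RRWR B=BYBB L=GOOY
After move 4 (R'): R=RRRW U=OBBB F=WWGW D=RGYO B=YYGB
Query: F face = WWGW

Answer: W W G W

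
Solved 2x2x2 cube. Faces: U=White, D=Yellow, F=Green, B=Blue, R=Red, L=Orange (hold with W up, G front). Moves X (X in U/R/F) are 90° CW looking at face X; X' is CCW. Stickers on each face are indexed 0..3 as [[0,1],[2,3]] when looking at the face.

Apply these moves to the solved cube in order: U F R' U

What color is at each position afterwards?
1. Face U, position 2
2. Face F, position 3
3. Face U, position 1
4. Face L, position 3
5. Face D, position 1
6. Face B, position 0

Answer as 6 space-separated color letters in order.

After move 1 (U): U=WWWW F=RRGG R=BBRR B=OOBB L=GGOO
After move 2 (F): F=GRGR U=WWOG R=WBWR D=RBYY L=GYOY
After move 3 (R'): R=BRWW U=WBOO F=GWGG D=RRYR B=YOBB
After move 4 (U): U=OWOB F=BRGG R=YOWW B=GYBB L=GWOY
Query 1: U[2] = O
Query 2: F[3] = G
Query 3: U[1] = W
Query 4: L[3] = Y
Query 5: D[1] = R
Query 6: B[0] = G

Answer: O G W Y R G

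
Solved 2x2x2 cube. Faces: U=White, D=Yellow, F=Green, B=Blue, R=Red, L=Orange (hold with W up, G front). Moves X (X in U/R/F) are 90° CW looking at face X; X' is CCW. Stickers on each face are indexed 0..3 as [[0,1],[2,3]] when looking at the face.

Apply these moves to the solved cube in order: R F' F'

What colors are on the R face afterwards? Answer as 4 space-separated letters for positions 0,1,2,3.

Answer: O R O R

Derivation:
After move 1 (R): R=RRRR U=WGWG F=GYGY D=YBYB B=WBWB
After move 2 (F'): F=YYGG U=WGRR R=BRYR D=OOYB L=OGOW
After move 3 (F'): F=YGYG U=WGBY R=OROR D=GWYB L=OROR
Query: R face = OROR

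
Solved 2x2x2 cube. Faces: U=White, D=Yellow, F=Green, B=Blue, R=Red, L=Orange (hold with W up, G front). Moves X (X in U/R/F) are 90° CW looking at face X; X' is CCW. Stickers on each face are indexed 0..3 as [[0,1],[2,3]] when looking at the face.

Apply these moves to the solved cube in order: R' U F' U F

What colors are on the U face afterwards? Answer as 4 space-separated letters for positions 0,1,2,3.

Answer: Y W B W

Derivation:
After move 1 (R'): R=RRRR U=WBWB F=GWGW D=YGYG B=YBYB
After move 2 (U): U=WWBB F=RRGW R=YBRR B=OOYB L=GWOO
After move 3 (F'): F=RWRG U=WWYR R=GBYR D=WOYG L=GBOB
After move 4 (U): U=YWRW F=GBRG R=OOYR B=GBYB L=RWOB
After move 5 (F): F=RGGB U=YWBW R=ROWR D=YOYG L=RWOO
Query: U face = YWBW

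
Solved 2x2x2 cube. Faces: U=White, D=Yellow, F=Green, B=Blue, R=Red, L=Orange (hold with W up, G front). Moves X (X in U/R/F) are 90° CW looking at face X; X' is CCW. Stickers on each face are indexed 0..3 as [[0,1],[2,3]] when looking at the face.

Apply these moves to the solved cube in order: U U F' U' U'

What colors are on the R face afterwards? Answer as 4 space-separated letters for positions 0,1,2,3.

After move 1 (U): U=WWWW F=RRGG R=BBRR B=OOBB L=GGOO
After move 2 (U): U=WWWW F=BBGG R=OORR B=GGBB L=RROO
After move 3 (F'): F=BGBG U=WWOR R=YOYR D=ROYY L=RWOW
After move 4 (U'): U=WRWO F=RWBG R=BGYR B=YOBB L=GGOW
After move 5 (U'): U=ROWW F=GGBG R=RWYR B=BGBB L=YOOW
Query: R face = RWYR

Answer: R W Y R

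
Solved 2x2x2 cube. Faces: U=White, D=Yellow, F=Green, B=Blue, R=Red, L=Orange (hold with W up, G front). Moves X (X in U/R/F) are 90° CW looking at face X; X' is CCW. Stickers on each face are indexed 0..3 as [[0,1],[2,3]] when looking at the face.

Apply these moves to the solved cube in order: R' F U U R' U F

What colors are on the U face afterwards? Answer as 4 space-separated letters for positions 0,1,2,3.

Answer: B O G O

Derivation:
After move 1 (R'): R=RRRR U=WBWB F=GWGW D=YGYG B=YBYB
After move 2 (F): F=GGWW U=WBOO R=WRBR D=RRYG L=OYOG
After move 3 (U): U=OWOB F=WRWW R=YBBR B=OYYB L=GGOG
After move 4 (U): U=OOBW F=YBWW R=OYBR B=GGYB L=WROG
After move 5 (R'): R=YROB U=OYBG F=YOWW D=RBYW B=GGRB
After move 6 (U): U=BOGY F=YRWW R=GGOB B=WRRB L=YOOG
After move 7 (F): F=WYWR U=BOGO R=GGYB D=OGYW L=YROB
Query: U face = BOGO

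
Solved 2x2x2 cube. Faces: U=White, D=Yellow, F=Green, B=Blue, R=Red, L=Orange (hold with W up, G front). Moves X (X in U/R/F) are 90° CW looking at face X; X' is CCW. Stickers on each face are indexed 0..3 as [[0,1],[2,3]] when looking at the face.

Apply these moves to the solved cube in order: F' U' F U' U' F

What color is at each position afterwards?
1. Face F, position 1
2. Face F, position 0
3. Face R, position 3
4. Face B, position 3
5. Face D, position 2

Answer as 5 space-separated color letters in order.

After move 1 (F'): F=GGGG U=WWRR R=YRYR D=OOYY L=OWOW
After move 2 (U'): U=WRWR F=OWGG R=GGYR B=YRBB L=BBOW
After move 3 (F): F=GOGW U=WRWB R=WGRR D=YGYY L=BOOO
After move 4 (U'): U=RBWW F=BOGW R=GORR B=WGBB L=YROO
After move 5 (U'): U=BWRW F=YRGW R=BORR B=GOBB L=WGOO
After move 6 (F): F=GYWR U=BWOG R=ROWR D=RBYY L=WYOG
Query 1: F[1] = Y
Query 2: F[0] = G
Query 3: R[3] = R
Query 4: B[3] = B
Query 5: D[2] = Y

Answer: Y G R B Y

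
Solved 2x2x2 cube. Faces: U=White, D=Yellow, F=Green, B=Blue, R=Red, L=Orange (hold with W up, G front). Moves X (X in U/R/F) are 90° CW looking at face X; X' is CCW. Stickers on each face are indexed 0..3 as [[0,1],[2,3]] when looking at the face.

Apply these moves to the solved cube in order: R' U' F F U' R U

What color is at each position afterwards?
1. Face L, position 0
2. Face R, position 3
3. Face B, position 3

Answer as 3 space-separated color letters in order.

Answer: Y G B

Derivation:
After move 1 (R'): R=RRRR U=WBWB F=GWGW D=YGYG B=YBYB
After move 2 (U'): U=BBWW F=OOGW R=GWRR B=RRYB L=YBOO
After move 3 (F): F=GOWO U=BBOB R=WWWR D=RGYG L=YYOG
After move 4 (F): F=WGOO U=BBGY R=OWBR D=WWYG L=YROG
After move 5 (U'): U=BYBG F=YROO R=WGBR B=OWYB L=RROG
After move 6 (R): R=BWRG U=BRBO F=YWOG D=WYYO B=GWYB
After move 7 (U): U=BBOR F=BWOG R=GWRG B=RRYB L=YWOG
Query 1: L[0] = Y
Query 2: R[3] = G
Query 3: B[3] = B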